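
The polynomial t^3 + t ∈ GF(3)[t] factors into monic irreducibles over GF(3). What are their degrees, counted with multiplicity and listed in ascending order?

Write g(t) = t^3 + t.
Roots in GF(3): g(0) = 0 → root; g(1) = 2; g(2) = 1.
Linear factors from roots: (t).
Complete factorization: g(t) = (t)·(t^2 + 1).
Factor degrees with multiplicity: 1 + 2 = 3.

1, 2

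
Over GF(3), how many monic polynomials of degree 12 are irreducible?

44220

x^(3^12) − x is the product of all monic irreducibles of degree dividing 12; Möbius inversion gives N = (1/12) Σ μ(12/d)·3^d.
Divisors of 12: 1, 2, 3, 4, 6, 12; μ(12/d) for each: 0, 1, 0, -1, -1, 1.
Σ = 3^2 − 3^4 − 3^6 + 3^12 = 530640.
N = 530640/12 = 44220.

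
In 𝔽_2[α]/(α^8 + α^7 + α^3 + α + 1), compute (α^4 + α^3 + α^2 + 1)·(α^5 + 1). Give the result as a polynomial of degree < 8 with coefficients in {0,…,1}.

Multiply in 𝔽_2[α]: (α^4 + α^3 + α^2 + 1)·(α^5 + 1) = α^9 + α^8 + α^7 + α^5 + α^4 + α^3 + α^2 + 1.
Reduce using α^8 ≡ α^7 + α^3 + α + 1 (mod α^8 + α^7 + α^3 + α + 1).
Reduced: α^7 + α^5 + α^3 + α + 1.

α^7 + α^5 + α^3 + α + 1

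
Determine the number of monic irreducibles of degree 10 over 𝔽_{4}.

x^(4^10) − x is the product of all monic irreducibles of degree dividing 10; Möbius inversion gives N = (1/10) Σ μ(10/d)·4^d.
Divisors of 10: 1, 2, 5, 10; μ(10/d) for each: 1, -1, -1, 1.
Σ = 4^1 − 4^2 − 4^5 + 4^10 = 1047540.
N = 1047540/10 = 104754.

104754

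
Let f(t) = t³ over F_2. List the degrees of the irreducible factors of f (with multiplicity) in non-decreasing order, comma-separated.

1, 1, 1

Roots in F_2: f(0) = 0 → root; f(1) = 1.
Linear factors from roots: (t).
Complete factorization: f(t) = (t)^3.
Factor degrees with multiplicity: 1 + 1 + 1 = 3.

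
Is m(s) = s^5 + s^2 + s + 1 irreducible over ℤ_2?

Check for roots in ℤ_2: m(0) = 1; m(1) = 0 → root.
m(1) = 0, so (s − 1) divides m(s); m is reducible.

No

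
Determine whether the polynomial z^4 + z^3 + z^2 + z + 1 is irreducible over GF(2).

Write g(z) = z^4 + z^3 + z^2 + z + 1.
Check for roots in GF(2): g(0) = 1; g(1) = 1.
No roots, so no linear factors.
Monic irreducibles of degree 2 over GF(2): z^2 + z + 1.
None of them divide g (all give nonzero remainder).
No irreducible factor of degree ≤ 2 exists, so g is irreducible over GF(2).

Yes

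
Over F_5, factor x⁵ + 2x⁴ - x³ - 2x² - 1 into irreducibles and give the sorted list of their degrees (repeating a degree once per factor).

5

Write f(x) = x⁵ + 2x⁴ - x³ - 2x² - 1.
Roots in F_5: f(0) = 4; f(1) = 4; f(2) = 2; f(3) = 4; f(4) = 4.
Complete factorization: f(x) = (x⁵ + 2x⁴ - x³ - 2x² - 1).
Factor degrees with multiplicity: 5 = 5.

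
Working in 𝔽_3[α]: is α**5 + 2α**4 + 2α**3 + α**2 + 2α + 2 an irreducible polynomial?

No

Write h(α) = α**5 + 2α**4 + 2α**3 + α**2 + 2α + 2.
Check for roots in 𝔽_3: h(0) = 2; h(1) = 1; h(2) = 0 → root.
h(2) = 0, so (α − 2) divides h(α); h is reducible.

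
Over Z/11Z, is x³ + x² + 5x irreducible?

No

Write m(x) = x³ + x² + 5x.
Check each element of Z/11Z for a root: m(0)=0, m(1)=7, m(2)=0, m(3)=7, m(4)=1, m(5)=10, m(6)=7, m(7)=9, m(8)=0, m(9)=8, m(10)=6.
m(0) = 0, so (x) divides m(x); m is reducible.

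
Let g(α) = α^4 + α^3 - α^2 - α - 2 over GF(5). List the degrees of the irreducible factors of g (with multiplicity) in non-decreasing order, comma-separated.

Roots in GF(5): g(0) = 3; g(1) = 3; g(2) = 1; g(3) = 4; g(4) = 3.
Complete factorization: g(α) = (α^4 + α^3 - α^2 - α - 2).
Factor degrees with multiplicity: 4 = 4.

4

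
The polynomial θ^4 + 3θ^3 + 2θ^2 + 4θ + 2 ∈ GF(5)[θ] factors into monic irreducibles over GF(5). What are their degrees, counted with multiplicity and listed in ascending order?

2, 2

Write h(θ) = θ^4 + 3θ^3 + 2θ^2 + 4θ + 2.
Roots in GF(5): h(0) = 2; h(1) = 2; h(2) = 3; h(3) = 4; h(4) = 3.
Complete factorization: h(θ) = (θ^2 + 3)·(θ^2 + 3θ + 4).
Factor degrees with multiplicity: 2 + 2 = 4.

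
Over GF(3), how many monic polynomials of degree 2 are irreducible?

3

x^(3^2) − x is the product of all monic irreducibles of degree dividing 2; Möbius inversion gives N = (1/2) Σ μ(2/d)·3^d.
Divisors of 2: 1, 2; μ(2/d) for each: -1, 1.
Σ = − 3^1 + 3^2 = 6.
N = 6/2 = 3.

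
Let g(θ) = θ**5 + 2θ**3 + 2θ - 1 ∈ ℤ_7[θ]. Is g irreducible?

Yes

Check for roots in ℤ_7: g(0) = 6; g(1) = 4; g(2) = 2; g(3) = 1; g(4) = 4; g(5) = 3; g(6) = 1.
No roots, so no linear factors.
Degree-2 irreducible divisors: test the 21 monic irreducibles of degree 2 over GF(7).
None of them divide g (all give nonzero remainder).
No irreducible factor of degree ≤ 2 exists, so g is irreducible over GF(7).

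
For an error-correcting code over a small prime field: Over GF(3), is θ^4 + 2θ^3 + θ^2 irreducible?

No

Write g(θ) = θ^4 + 2θ^3 + θ^2.
Check for roots in GF(3): g(0) = 0 → root; g(1) = 1; g(2) = 0 → root.
g(0) = 0, so (θ) divides g(θ); g is reducible.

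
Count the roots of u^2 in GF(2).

Write g(u) = u^2.
Evaluate at each of the 2 elements of GF(2):
g(0) = 0 → root; g(1) = 1.
Roots: {0}.

1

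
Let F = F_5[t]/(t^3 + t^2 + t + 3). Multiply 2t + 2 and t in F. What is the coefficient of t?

2

Multiply in F_5[t]: (2t + 2)·(t) = 2t^2 + 2t.
Reduced: 2t^2 + 2t.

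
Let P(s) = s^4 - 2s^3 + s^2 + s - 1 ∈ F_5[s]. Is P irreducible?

Check for roots in F_5: P(0) = 4; P(1) = 0 → root; P(2) = 0 → root; P(3) = 3; P(4) = 2.
P(1) = 0, so (s − 1) divides P(s); P is reducible.

No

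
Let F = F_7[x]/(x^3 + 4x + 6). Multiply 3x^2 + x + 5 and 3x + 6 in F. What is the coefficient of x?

6

Multiply in F_7[x]: (3x^2 + x + 5)·(3x + 6) = 2x^3 + 2.
Reduce using x^3 ≡ 3x + 1 (mod x^3 + 4x + 6).
Reduced: 6x + 4.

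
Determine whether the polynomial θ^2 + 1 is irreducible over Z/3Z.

Write h(θ) = θ^2 + 1.
Check for roots in Z/3Z: h(0) = 1; h(1) = 2; h(2) = 2.
No roots. A degree-2 polynomial over a field with no linear factor is irreducible.

Yes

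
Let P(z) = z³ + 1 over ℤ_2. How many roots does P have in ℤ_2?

1

Evaluate at each of the 2 elements of ℤ_2:
P(0) = 1; P(1) = 0 → root.
Roots: {1}.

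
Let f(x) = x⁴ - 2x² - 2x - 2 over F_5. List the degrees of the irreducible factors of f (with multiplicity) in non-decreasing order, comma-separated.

Roots in F_5: f(0) = 3; f(1) = 0 → root; f(2) = 2; f(3) = 0 → root; f(4) = 4.
Linear factors from roots: (x - 1), (x + 2).
Complete factorization: f(x) = (x + 2)·(x - 1)·(x² - x + 1).
Factor degrees with multiplicity: 1 + 1 + 2 = 4.

1, 1, 2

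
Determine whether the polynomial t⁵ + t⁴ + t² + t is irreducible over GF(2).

No

Write h(t) = t⁵ + t⁴ + t² + t.
Check for roots in GF(2): h(0) = 0 → root; h(1) = 0 → root.
h(0) = 0, so (t) divides h(t); h is reducible.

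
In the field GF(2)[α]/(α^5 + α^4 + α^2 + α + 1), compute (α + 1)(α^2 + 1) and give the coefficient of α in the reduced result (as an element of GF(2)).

1

Multiply in GF(2)[α]: (α + 1)·(α^2 + 1) = α^3 + α^2 + α + 1.
Reduced: α^3 + α^2 + α + 1.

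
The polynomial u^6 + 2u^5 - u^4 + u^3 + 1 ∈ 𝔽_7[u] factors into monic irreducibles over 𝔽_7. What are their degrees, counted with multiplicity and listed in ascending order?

1, 2, 3

Write g(u) = u^6 + 2u^5 - u^4 + u^3 + 1.
Linear factors from roots: (u - 3).
Complete factorization: g(u) = (u - 3)·(u^2 + u + 3)·(u^3 - 3u^2 + 3).
Factor degrees with multiplicity: 1 + 2 + 3 = 6.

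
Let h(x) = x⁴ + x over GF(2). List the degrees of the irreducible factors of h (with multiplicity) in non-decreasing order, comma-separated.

Roots in GF(2): h(0) = 0 → root; h(1) = 0 → root.
Linear factors from roots: (x), (x + 1).
Complete factorization: h(x) = (x)·(x + 1)·(x² + x + 1).
Factor degrees with multiplicity: 1 + 1 + 2 = 4.

1, 1, 2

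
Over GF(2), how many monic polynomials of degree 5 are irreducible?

By the necklace-counting formula, N_2(5) = (1/5) Σ_{d|5} μ(5/d)·2^d.
Divisors of 5: 1, 5; μ(5/d) for each: -1, 1.
Σ = − 2^1 + 2^5 = 30.
N = 30/5 = 6.

6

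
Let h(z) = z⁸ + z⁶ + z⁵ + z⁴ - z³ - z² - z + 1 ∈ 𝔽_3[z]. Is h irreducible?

Yes

Check for roots in 𝔽_3: h(0) = 1; h(1) = 2; h(2) = 1.
No roots, so no linear factors.
Monic irreducibles of degree 2 over GF(3): z² + 1, z² + z - 1, z² - z - 1.
None of them divide h (all give nonzero remainder).
Degree-3 irreducible divisors: test the 8 monic irreducibles of degree 3 over GF(3).
None of them divide h (all give nonzero remainder).
Degree-4 irreducible divisors: test the 18 monic irreducibles of degree 4 over GF(3).
None of them divide h (all give nonzero remainder).
No irreducible factor of degree ≤ 4 exists, so h is irreducible over GF(3).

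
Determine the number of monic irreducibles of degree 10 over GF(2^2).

104754

x^(4^10) − x is the product of all monic irreducibles of degree dividing 10; Möbius inversion gives N = (1/10) Σ μ(10/d)·4^d.
Divisors of 10: 1, 2, 5, 10; μ(10/d) for each: 1, -1, -1, 1.
Σ = 4^1 − 4^2 − 4^5 + 4^10 = 1047540.
N = 1047540/10 = 104754.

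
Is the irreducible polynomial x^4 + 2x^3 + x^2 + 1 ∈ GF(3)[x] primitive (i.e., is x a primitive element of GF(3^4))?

No

Write f(x) = x^4 + 2x^3 + x^2 + 1.
|GF(3^4)^×| = 3^4 − 1 = 80. Prime factorization: 80 = 2^4·5.
f is primitive ⇔ x has order 80 in GF(3)[x]/(f), i.e. x^(80/q) ≠ 1 for each prime q | 80.
x^(40) mod f = 1
x^(16) mod f = x^3 + x^2 + 2x.
Since x^(40) = 1, the order of x divides 40 < 80; not primitive.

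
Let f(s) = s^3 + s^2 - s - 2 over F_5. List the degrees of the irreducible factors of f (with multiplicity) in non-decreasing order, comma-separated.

3

Roots in F_5: f(0) = 3; f(1) = 4; f(2) = 3; f(3) = 1; f(4) = 4.
Complete factorization: f(s) = (s^3 + s^2 - s - 2).
Factor degrees with multiplicity: 3 = 3.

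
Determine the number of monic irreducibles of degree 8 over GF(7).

720300

x^(7^8) − x is the product of all monic irreducibles of degree dividing 8; Möbius inversion gives N = (1/8) Σ μ(8/d)·7^d.
Divisors of 8: 1, 2, 4, 8; μ(8/d) for each: 0, 0, -1, 1.
Σ = − 7^4 + 7^8 = 5762400.
N = 5762400/8 = 720300.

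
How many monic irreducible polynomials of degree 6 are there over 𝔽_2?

9

x^(2^6) − x is the product of all monic irreducibles of degree dividing 6; Möbius inversion gives N = (1/6) Σ μ(6/d)·2^d.
Divisors of 6: 1, 2, 3, 6; μ(6/d) for each: 1, -1, -1, 1.
Σ = 2^1 − 2^2 − 2^3 + 2^6 = 54.
N = 54/6 = 9.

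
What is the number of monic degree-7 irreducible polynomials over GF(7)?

117648

x^(7^7) − x is the product of all monic irreducibles of degree dividing 7; Möbius inversion gives N = (1/7) Σ μ(7/d)·7^d.
Divisors of 7: 1, 7; μ(7/d) for each: -1, 1.
Σ = − 7^1 + 7^7 = 823536.
N = 823536/7 = 117648.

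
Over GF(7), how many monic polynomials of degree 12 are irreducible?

1153430600

The number of monic irreducibles of degree 12 over GF(7) is (1/12)·Σ_{d∣12} μ(12/d) 7^d.
Divisors of 12: 1, 2, 3, 4, 6, 12; μ(12/d) for each: 0, 1, 0, -1, -1, 1.
Σ = 7^2 − 7^4 − 7^6 + 7^12 = 13841167200.
N = 13841167200/12 = 1153430600.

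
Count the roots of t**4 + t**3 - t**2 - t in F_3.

3

Write f(t) = t**4 + t**3 - t**2 - t.
Evaluate at each of the 3 elements of F_3:
f(0) = 0 → root; f(1) = 0 → root; f(2) = 0 → root.
Roots: {0, 1, 2}.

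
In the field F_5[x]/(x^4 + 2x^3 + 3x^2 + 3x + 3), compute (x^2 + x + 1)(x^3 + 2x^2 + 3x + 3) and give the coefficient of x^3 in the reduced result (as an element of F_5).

1

Multiply in F_5[x]: (x^2 + x + 1)·(x^3 + 2x^2 + 3x + 3) = x^5 + 3x^4 + x^3 + 3x^2 + x + 3.
Reduce using x^4 ≡ 3x^3 + 2x^2 + 2x + 2 (mod x^4 + 2x^3 + 3x^2 + 3x + 3).
Reduced: x^3 + 2x^2.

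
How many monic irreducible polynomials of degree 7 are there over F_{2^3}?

Gauss's count: N_{8}(7) = (1/7) Σ_{d|7} μ(7/d)·8^d.
Divisors of 7: 1, 7; μ(7/d) for each: -1, 1.
Σ = − 8^1 + 8^7 = 2097144.
N = 2097144/7 = 299592.

299592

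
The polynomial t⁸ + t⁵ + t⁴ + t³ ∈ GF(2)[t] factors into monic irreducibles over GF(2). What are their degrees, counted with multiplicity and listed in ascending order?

1, 1, 1, 1, 1, 3

Write f(t) = t⁸ + t⁵ + t⁴ + t³.
Roots in GF(2): f(0) = 0 → root; f(1) = 0 → root.
Linear factors from roots: (t), (t + 1).
Complete factorization: f(t) = (t + 1)^2·(t)^3·(t³ + t + 1).
Factor degrees with multiplicity: 1 + 1 + 1 + 1 + 1 + 3 = 8.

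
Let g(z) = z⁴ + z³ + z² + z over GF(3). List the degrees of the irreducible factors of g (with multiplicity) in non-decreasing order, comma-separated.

1, 1, 2

Roots in GF(3): g(0) = 0 → root; g(1) = 1; g(2) = 0 → root.
Linear factors from roots: (z), (z + 1).
Complete factorization: g(z) = (z)·(z + 1)·(z² + 1).
Factor degrees with multiplicity: 1 + 1 + 2 = 4.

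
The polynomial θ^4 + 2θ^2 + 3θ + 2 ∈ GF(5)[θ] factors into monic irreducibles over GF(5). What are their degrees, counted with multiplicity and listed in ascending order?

1, 3

Write g(θ) = θ^4 + 2θ^2 + 3θ + 2.
Roots in GF(5): g(0) = 2; g(1) = 3; g(2) = 2; g(3) = 0 → root; g(4) = 2.
Linear factors from roots: (θ + 2).
Complete factorization: g(θ) = (θ + 2)·(θ^3 + 3θ^2 + θ + 1).
Factor degrees with multiplicity: 1 + 3 = 4.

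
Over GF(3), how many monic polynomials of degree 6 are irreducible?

The number of monic irreducibles of degree 6 over GF(3) is (1/6)·Σ_{d∣6} μ(6/d) 3^d.
Divisors of 6: 1, 2, 3, 6; μ(6/d) for each: 1, -1, -1, 1.
Σ = 3^1 − 3^2 − 3^3 + 3^6 = 696.
N = 696/6 = 116.

116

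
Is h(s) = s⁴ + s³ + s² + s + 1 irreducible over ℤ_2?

Yes

Check for roots in ℤ_2: h(0) = 1; h(1) = 1.
No roots, so no linear factors.
Monic irreducibles of degree 2 over GF(2): s² + s + 1.
None of them divide h (all give nonzero remainder).
No irreducible factor of degree ≤ 2 exists, so h is irreducible over GF(2).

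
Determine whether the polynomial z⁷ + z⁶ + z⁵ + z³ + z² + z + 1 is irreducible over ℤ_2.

Yes

Write h(z) = z⁷ + z⁶ + z⁵ + z³ + z² + z + 1.
Check for roots in ℤ_2: h(0) = 1; h(1) = 1.
No roots, so no linear factors.
Monic irreducibles of degree 2 over GF(2): z² + z + 1.
None of them divide h (all give nonzero remainder).
Monic irreducibles of degree 3 over GF(2): z³ + z + 1, z³ + z² + 1.
None of them divide h (all give nonzero remainder).
No irreducible factor of degree ≤ 3 exists, so h is irreducible over GF(2).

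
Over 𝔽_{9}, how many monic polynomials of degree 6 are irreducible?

By the necklace-counting formula, N_9(6) = (1/6) Σ_{d|6} μ(6/d)·9^d.
Divisors of 6: 1, 2, 3, 6; μ(6/d) for each: 1, -1, -1, 1.
Σ = 9^1 − 9^2 − 9^3 + 9^6 = 530640.
N = 530640/6 = 88440.

88440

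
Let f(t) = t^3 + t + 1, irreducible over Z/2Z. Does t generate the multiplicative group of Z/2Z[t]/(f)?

Yes

|GF(2^3)^×| = 2^3 − 1 = 7. Prime factorization: 7 = 7.
f is primitive ⇔ t has order 7 in GF(2)[t]/(f), i.e. t^(7/q) ≠ 1 for each prime q | 7.
t^(1) mod f = t.
None equal 1, so t has full order 7; f is primitive.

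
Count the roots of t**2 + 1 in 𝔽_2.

1

Write f(t) = t**2 + 1.
Evaluate at each of the 2 elements of 𝔽_2:
f(0) = 1; f(1) = 0 → root.
Roots: {1}.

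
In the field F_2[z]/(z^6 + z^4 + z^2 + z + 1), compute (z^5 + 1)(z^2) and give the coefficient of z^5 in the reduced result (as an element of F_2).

1

Multiply in F_2[z]: (z^5 + 1)·(z^2) = z^7 + z^2.
Reduce using z^6 ≡ z^4 + z^2 + z + 1 (mod z^6 + z^4 + z^2 + z + 1).
Reduced: z^5 + z^3 + z.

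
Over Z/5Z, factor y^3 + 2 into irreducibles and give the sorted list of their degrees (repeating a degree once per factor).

1, 2

Write f(y) = y^3 + 2.
Roots in Z/5Z: f(0) = 2; f(1) = 3; f(2) = 0 → root; f(3) = 4; f(4) = 1.
Linear factors from roots: (y - 2).
Complete factorization: f(y) = (y - 2)·(y^2 + 2y - 1).
Factor degrees with multiplicity: 1 + 2 = 3.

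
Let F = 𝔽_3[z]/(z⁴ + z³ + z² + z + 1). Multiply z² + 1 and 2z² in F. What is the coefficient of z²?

Multiply in 𝔽_3[z]: (z² + 1)·(2z²) = 2z⁴ + 2z².
Reduce using z⁴ ≡ 2z³ + 2z² + 2z + 2 (mod z⁴ + z³ + z² + z + 1).
Reduced: z³ + z + 1.

0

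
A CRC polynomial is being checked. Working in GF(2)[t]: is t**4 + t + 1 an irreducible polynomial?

Write m(t) = t**4 + t + 1.
Check for roots in GF(2): m(0) = 1; m(1) = 1.
No roots, so no linear factors.
Monic irreducibles of degree 2 over GF(2): t**2 + t + 1.
None of them divide m (all give nonzero remainder).
No irreducible factor of degree ≤ 2 exists, so m is irreducible over GF(2).

Yes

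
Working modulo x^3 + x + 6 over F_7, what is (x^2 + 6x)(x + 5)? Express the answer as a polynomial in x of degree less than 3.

Multiply in F_7[x]: (x^2 + 6x)·(x + 5) = x^3 + 4x^2 + 2x.
Reduce using x^3 ≡ 6x + 1 (mod x^3 + x + 6).
Reduced: 4x^2 + x + 1.

4x^2 + x + 1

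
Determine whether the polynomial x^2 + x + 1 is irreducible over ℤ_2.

Yes

Write m(x) = x^2 + x + 1.
Check for roots in ℤ_2: m(0) = 1; m(1) = 1.
No roots. A degree-2 polynomial over a field with no linear factor is irreducible.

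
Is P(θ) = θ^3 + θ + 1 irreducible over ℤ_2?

Yes

Check for roots in ℤ_2: P(0) = 1; P(1) = 1.
No roots. A degree-3 polynomial over a field with no linear factor is irreducible.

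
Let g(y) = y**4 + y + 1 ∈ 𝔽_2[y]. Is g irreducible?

Check for roots in 𝔽_2: g(0) = 1; g(1) = 1.
No roots, so no linear factors.
Monic irreducibles of degree 2 over GF(2): y**2 + y + 1.
None of them divide g (all give nonzero remainder).
No irreducible factor of degree ≤ 2 exists, so g is irreducible over GF(2).

Yes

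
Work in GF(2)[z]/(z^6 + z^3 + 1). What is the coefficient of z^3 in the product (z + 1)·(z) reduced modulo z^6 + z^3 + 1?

Multiply in GF(2)[z]: (z + 1)·(z) = z^2 + z.
Reduced: z^2 + z.

0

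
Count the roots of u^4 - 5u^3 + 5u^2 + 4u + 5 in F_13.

0

Write P(u) = u^4 - 5u^3 + 5u^2 + 4u + 5.
Evaluate at each of the 13 elements of F_13:
P(0) = 5; P(1) = 10; P(2) = 9; P(3) = 8; P(4) = 11; P(5) = 7; P(6) = 9; P(7) = 2; P(8) = 8; P(9) = 8; P(10) = 7; P(11) = 8; P(12) = 12.
No element is a root.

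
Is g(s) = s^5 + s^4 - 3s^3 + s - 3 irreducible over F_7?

Check for roots in F_7: g(0) = 4; g(1) = 4; g(2) = 2; g(3) = 5; g(4) = 4; g(5) = 3; g(6) = 6.
No roots, so no linear factors.
Degree-2 irreducible divisors: test the 21 monic irreducibles of degree 2 over GF(7).
None of them divide g (all give nonzero remainder).
No irreducible factor of degree ≤ 2 exists, so g is irreducible over GF(7).

Yes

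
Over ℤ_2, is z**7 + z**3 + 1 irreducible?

Yes

Write f(z) = z**7 + z**3 + 1.
Check for roots in ℤ_2: f(0) = 1; f(1) = 1.
No roots, so no linear factors.
Monic irreducibles of degree 2 over GF(2): z**2 + z + 1.
None of them divide f (all give nonzero remainder).
Monic irreducibles of degree 3 over GF(2): z**3 + z + 1, z**3 + z**2 + 1.
None of them divide f (all give nonzero remainder).
No irreducible factor of degree ≤ 3 exists, so f is irreducible over GF(2).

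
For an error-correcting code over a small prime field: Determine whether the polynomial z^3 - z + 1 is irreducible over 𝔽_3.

Write g(z) = z^3 - z + 1.
Check for roots in 𝔽_3: g(0) = 1; g(1) = 1; g(2) = 1.
No roots. A degree-3 polynomial over a field with no linear factor is irreducible.

Yes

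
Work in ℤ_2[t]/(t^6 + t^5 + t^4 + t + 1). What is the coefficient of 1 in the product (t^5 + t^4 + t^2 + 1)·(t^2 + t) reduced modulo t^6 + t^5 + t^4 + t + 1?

Multiply in ℤ_2[t]: (t^5 + t^4 + t^2 + 1)·(t^2 + t) = t^7 + t^5 + t^4 + t^3 + t^2 + t.
Reduce using t^6 ≡ t^5 + t^4 + t + 1 (mod t^6 + t^5 + t^4 + t + 1).
Reduced: t^5 + t^3 + t + 1.

1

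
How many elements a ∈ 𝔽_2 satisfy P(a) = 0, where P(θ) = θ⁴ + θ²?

Evaluate at each of the 2 elements of 𝔽_2:
P(0) = 0 → root; P(1) = 0 → root.
Roots: {0, 1}.

2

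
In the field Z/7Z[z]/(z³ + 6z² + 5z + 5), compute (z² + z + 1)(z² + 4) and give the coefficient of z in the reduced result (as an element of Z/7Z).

Multiply in Z/7Z[z]: (z² + z + 1)·(z² + 4) = z⁴ + z³ + 5z² + 4z + 4.
Reduce using z³ ≡ z² + 2z + 2 (mod z³ + 6z² + 5z + 5).
Reduced: 2z² + 3z + 1.

3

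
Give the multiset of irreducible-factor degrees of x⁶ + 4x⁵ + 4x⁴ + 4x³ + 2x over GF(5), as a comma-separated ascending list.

Write h(x) = x⁶ + 4x⁵ + 4x⁴ + 4x³ + 2x.
Roots in GF(5): h(0) = 0 → root; h(1) = 0 → root; h(2) = 2; h(3) = 4; h(4) = 0 → root.
Linear factors from roots: (x), (x + 4), (x + 1).
Complete factorization: h(x) = (x)·(x + 1)·(x + 4)·(x³ + 4x² + 3).
Factor degrees with multiplicity: 1 + 1 + 1 + 3 = 6.

1, 1, 1, 3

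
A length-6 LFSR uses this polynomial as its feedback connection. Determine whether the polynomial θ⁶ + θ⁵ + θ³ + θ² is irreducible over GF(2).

Write P(θ) = θ⁶ + θ⁵ + θ³ + θ².
Check for roots in GF(2): P(0) = 0 → root; P(1) = 0 → root.
P(0) = 0, so (θ) divides P(θ); P is reducible.

No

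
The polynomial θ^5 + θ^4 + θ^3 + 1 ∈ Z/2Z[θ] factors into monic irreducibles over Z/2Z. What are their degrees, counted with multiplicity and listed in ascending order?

Write g(θ) = θ^5 + θ^4 + θ^3 + 1.
Roots in Z/2Z: g(0) = 1; g(1) = 0 → root.
Linear factors from roots: (θ + 1).
Complete factorization: g(θ) = (θ + 1)^2·(θ^3 + θ^2 + 1).
Factor degrees with multiplicity: 1 + 1 + 3 = 5.

1, 1, 3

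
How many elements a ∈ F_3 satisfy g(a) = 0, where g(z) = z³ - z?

Evaluate at each of the 3 elements of F_3:
g(0) = 0 → root; g(1) = 0 → root; g(2) = 0 → root.
Roots: {0, 1, 2}.

3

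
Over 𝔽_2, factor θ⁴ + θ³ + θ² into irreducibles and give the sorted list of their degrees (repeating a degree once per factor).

1, 1, 2

Write h(θ) = θ⁴ + θ³ + θ².
Roots in 𝔽_2: h(0) = 0 → root; h(1) = 1.
Linear factors from roots: (θ).
Complete factorization: h(θ) = (θ)^2·(θ² + θ + 1).
Factor degrees with multiplicity: 1 + 1 + 2 = 4.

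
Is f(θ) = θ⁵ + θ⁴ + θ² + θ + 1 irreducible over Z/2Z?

Check for roots in Z/2Z: f(0) = 1; f(1) = 1.
No roots, so no linear factors.
Monic irreducibles of degree 2 over GF(2): θ² + θ + 1.
None of them divide f (all give nonzero remainder).
No irreducible factor of degree ≤ 2 exists, so f is irreducible over GF(2).

Yes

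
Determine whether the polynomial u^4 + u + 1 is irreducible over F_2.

Write m(u) = u^4 + u + 1.
Check for roots in F_2: m(0) = 1; m(1) = 1.
No roots, so no linear factors.
Monic irreducibles of degree 2 over GF(2): u^2 + u + 1.
None of them divide m (all give nonzero remainder).
No irreducible factor of degree ≤ 2 exists, so m is irreducible over GF(2).

Yes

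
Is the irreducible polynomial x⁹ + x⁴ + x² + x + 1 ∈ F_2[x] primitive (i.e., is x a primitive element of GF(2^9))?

No

Write f(x) = x⁹ + x⁴ + x² + x + 1.
|GF(2^9)^×| = 2^9 − 1 = 511. Prime factorization: 511 = 7·73.
f is primitive ⇔ x has order 511 in GF(2)[x]/(f), i.e. x^(511/q) ≠ 1 for each prime q | 511.
x^(73) mod f = 1
x^(7) mod f = x⁷.
Since x^(73) = 1, the order of x divides 73 < 511; not primitive.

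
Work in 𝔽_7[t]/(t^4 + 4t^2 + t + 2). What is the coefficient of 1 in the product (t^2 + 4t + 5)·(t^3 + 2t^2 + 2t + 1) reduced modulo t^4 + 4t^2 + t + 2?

Multiply in 𝔽_7[t]: (t^2 + 4t + 5)·(t^3 + 2t^2 + 2t + 1) = t^5 + 6t^4 + t^3 + 5t^2 + 5.
Reduce using t^4 ≡ 3t^2 + 6t + 5 (mod t^4 + 4t^2 + t + 2).
Reduced: 4t^3 + t^2 + 6t.

0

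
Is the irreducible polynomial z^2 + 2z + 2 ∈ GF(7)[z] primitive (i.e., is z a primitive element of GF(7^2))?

Write f(z) = z^2 + 2z + 2.
|GF(7^2)^×| = 7^2 − 1 = 48. Prime factorization: 48 = 2^4·3.
f is primitive ⇔ z has order 48 in GF(7)[z]/(f), i.e. z^(48/q) ≠ 1 for each prime q | 48.
z^(24) mod f = 1
z^(16) mod f = 4.
Since z^(24) = 1, the order of z divides 24 < 48; not primitive.

No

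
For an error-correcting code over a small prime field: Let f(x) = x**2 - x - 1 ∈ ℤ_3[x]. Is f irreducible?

Yes

Check for roots in ℤ_3: f(0) = 2; f(1) = 2; f(2) = 1.
No roots. A degree-2 polynomial over a field with no linear factor is irreducible.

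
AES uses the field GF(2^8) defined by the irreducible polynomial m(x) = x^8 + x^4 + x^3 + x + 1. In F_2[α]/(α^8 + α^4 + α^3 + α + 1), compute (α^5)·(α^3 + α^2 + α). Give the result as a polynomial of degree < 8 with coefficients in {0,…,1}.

Multiply in F_2[α]: (α^5)·(α^3 + α^2 + α) = α^8 + α^7 + α^6.
Reduce using α^8 ≡ α^4 + α^3 + α + 1 (mod α^8 + α^4 + α^3 + α + 1).
Reduced: α^7 + α^6 + α^4 + α^3 + α + 1.

α^7 + α^6 + α^4 + α^3 + α + 1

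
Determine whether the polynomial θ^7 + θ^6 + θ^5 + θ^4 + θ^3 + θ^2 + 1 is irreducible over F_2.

Yes

Write P(θ) = θ^7 + θ^6 + θ^5 + θ^4 + θ^3 + θ^2 + 1.
Check for roots in F_2: P(0) = 1; P(1) = 1.
No roots, so no linear factors.
Monic irreducibles of degree 2 over GF(2): θ^2 + θ + 1.
None of them divide P (all give nonzero remainder).
Monic irreducibles of degree 3 over GF(2): θ^3 + θ + 1, θ^3 + θ^2 + 1.
None of them divide P (all give nonzero remainder).
No irreducible factor of degree ≤ 3 exists, so P is irreducible over GF(2).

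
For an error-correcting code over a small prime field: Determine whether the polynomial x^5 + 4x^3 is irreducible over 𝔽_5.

Write f(x) = x^5 + 4x^3.
Check for roots in 𝔽_5: f(0) = 0 → root; f(1) = 0 → root; f(2) = 4; f(3) = 1; f(4) = 0 → root.
f(0) = 0, so (x) divides f(x); f is reducible.

No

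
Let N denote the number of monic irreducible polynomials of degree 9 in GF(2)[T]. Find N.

The number of monic irreducibles of degree 9 over GF(2) is (1/9)·Σ_{d∣9} μ(9/d) 2^d.
Divisors of 9: 1, 3, 9; μ(9/d) for each: 0, -1, 1.
Σ = − 2^3 + 2^9 = 504.
N = 504/9 = 56.

56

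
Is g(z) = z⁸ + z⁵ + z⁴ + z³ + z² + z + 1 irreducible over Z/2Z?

Yes

Check for roots in Z/2Z: g(0) = 1; g(1) = 1.
No roots, so no linear factors.
Monic irreducibles of degree 2 over GF(2): z² + z + 1.
None of them divide g (all give nonzero remainder).
Monic irreducibles of degree 3 over GF(2): z³ + z + 1, z³ + z² + 1.
None of them divide g (all give nonzero remainder).
Monic irreducibles of degree 4 over GF(2): z⁴ + z + 1, z⁴ + z³ + 1, z⁴ + z³ + z² + z + 1.
None of them divide g (all give nonzero remainder).
No irreducible factor of degree ≤ 4 exists, so g is irreducible over GF(2).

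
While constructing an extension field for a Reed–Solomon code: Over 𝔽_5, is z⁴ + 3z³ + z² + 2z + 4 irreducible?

Yes

Write h(z) = z⁴ + 3z³ + z² + 2z + 4.
Check for roots in 𝔽_5: h(0) = 4; h(1) = 1; h(2) = 2; h(3) = 1; h(4) = 1.
No roots, so no linear factors.
Degree-2 irreducible divisors: test the 10 monic irreducibles of degree 2 over GF(5).
None of them divide h (all give nonzero remainder).
No irreducible factor of degree ≤ 2 exists, so h is irreducible over GF(5).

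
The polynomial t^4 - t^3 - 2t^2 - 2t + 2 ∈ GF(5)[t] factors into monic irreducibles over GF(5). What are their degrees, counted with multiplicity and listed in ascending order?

2, 2

Write g(t) = t^4 - t^3 - 2t^2 - 2t + 2.
Roots in GF(5): g(0) = 2; g(1) = 3; g(2) = 3; g(3) = 2; g(4) = 4.
Complete factorization: g(t) = (t^2 + 2)·(t^2 - t + 1).
Factor degrees with multiplicity: 2 + 2 = 4.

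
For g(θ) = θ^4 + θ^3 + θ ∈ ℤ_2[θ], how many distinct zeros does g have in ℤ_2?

1

Evaluate at each of the 2 elements of ℤ_2:
g(0) = 0 → root; g(1) = 1.
Roots: {0}.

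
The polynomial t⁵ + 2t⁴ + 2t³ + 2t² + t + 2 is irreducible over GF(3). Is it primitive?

No

Write f(t) = t⁵ + 2t⁴ + 2t³ + 2t² + t + 2.
|GF(3^5)^×| = 3^5 − 1 = 242. Prime factorization: 242 = 2·11^2.
f is primitive ⇔ t has order 242 in GF(3)[t]/(f), i.e. t^(242/q) ≠ 1 for each prime q | 242.
t^(121) mod f = 1
t^(22) mod f = t⁴ + t² + 2t.
Since t^(121) = 1, the order of t divides 121 < 242; not primitive.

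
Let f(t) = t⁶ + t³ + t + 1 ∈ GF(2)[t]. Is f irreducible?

No

Check for roots in GF(2): f(0) = 1; f(1) = 0 → root.
f(1) = 0, so (t − 1) divides f(t); f is reducible.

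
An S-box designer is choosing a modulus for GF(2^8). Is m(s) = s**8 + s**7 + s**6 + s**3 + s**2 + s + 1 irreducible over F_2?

Check for roots in F_2: m(0) = 1; m(1) = 1.
No roots, so no linear factors.
Monic irreducibles of degree 2 over GF(2): s**2 + s + 1.
None of them divide m (all give nonzero remainder).
Monic irreducibles of degree 3 over GF(2): s**3 + s + 1, s**3 + s**2 + 1.
None of them divide m (all give nonzero remainder).
Monic irreducibles of degree 4 over GF(2): s**4 + s + 1, s**4 + s**3 + 1, s**4 + s**3 + s**2 + s + 1.
None of them divide m (all give nonzero remainder).
No irreducible factor of degree ≤ 4 exists, so m is irreducible over GF(2).

Yes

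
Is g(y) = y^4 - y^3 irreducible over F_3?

No

Check for roots in F_3: g(0) = 0 → root; g(1) = 0 → root; g(2) = 2.
g(0) = 0, so (y) divides g(y); g is reducible.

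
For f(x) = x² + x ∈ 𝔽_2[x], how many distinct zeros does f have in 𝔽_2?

2

Evaluate at each of the 2 elements of 𝔽_2:
f(0) = 0 → root; f(1) = 0 → root.
Roots: {0, 1}.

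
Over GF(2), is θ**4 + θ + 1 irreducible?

Yes

Write g(θ) = θ**4 + θ + 1.
Check for roots in GF(2): g(0) = 1; g(1) = 1.
No roots, so no linear factors.
Monic irreducibles of degree 2 over GF(2): θ**2 + θ + 1.
None of them divide g (all give nonzero remainder).
No irreducible factor of degree ≤ 2 exists, so g is irreducible over GF(2).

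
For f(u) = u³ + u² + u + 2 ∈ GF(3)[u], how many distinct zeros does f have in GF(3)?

Evaluate at each of the 3 elements of GF(3):
f(0) = 2; f(1) = 2; f(2) = 1.
No element is a root.

0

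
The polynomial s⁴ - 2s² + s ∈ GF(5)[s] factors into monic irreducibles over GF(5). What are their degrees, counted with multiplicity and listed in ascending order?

Write g(s) = s⁴ - 2s² + s.
Roots in GF(5): g(0) = 0 → root; g(1) = 0 → root; g(2) = 0 → root; g(3) = 1; g(4) = 3.
Linear factors from roots: (s), (s - 1), (s - 2).
Complete factorization: g(s) = (s)·(s - 1)·(s - 2)^2.
Factor degrees with multiplicity: 1 + 1 + 1 + 1 = 4.

1, 1, 1, 1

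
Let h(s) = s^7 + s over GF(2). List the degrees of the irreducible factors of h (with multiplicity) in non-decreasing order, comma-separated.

1, 1, 1, 2, 2

Roots in GF(2): h(0) = 0 → root; h(1) = 0 → root.
Linear factors from roots: (s), (s + 1).
Complete factorization: h(s) = (s)·(s + 1)^2·(s^2 + s + 1)^2.
Factor degrees with multiplicity: 1 + 1 + 1 + 2 + 2 = 7.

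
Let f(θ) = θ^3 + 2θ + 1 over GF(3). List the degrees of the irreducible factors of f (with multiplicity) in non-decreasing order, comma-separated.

Roots in GF(3): f(0) = 1; f(1) = 1; f(2) = 1.
Complete factorization: f(θ) = (θ^3 + 2θ + 1).
Factor degrees with multiplicity: 3 = 3.

3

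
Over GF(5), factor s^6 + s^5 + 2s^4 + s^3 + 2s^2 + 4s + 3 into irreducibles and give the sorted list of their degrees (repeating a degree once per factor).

1, 1, 2, 2

Write h(s) = s^6 + s^5 + 2s^4 + s^3 + 2s^2 + 4s + 3.
Roots in GF(5): h(0) = 3; h(1) = 4; h(2) = 0 → root; h(3) = 4; h(4) = 2.
Linear factors from roots: (s + 3).
Complete factorization: h(s) = (s + 3)^2·(s^2 + 2s + 4)·(s^2 + 3s + 3).
Factor degrees with multiplicity: 1 + 1 + 2 + 2 = 6.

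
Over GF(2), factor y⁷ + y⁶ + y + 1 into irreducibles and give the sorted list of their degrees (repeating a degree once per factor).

1, 1, 1, 2, 2

Write g(y) = y⁷ + y⁶ + y + 1.
Roots in GF(2): g(0) = 1; g(1) = 0 → root.
Linear factors from roots: (y + 1).
Complete factorization: g(y) = (y + 1)^3·(y² + y + 1)^2.
Factor degrees with multiplicity: 1 + 1 + 1 + 2 + 2 = 7.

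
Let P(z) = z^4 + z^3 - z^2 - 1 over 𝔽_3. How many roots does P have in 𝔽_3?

1

Evaluate at each of the 3 elements of 𝔽_3:
P(0) = 2; P(1) = 0 → root; P(2) = 1.
Roots: {1}.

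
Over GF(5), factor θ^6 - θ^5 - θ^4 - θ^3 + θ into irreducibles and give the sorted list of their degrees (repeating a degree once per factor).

Write f(θ) = θ^6 - θ^5 - θ^4 - θ^3 + θ.
Roots in GF(5): f(0) = 0 → root; f(1) = 4; f(2) = 0 → root; f(3) = 1; f(4) = 1.
Linear factors from roots: (θ), (θ - 2).
Complete factorization: f(θ) = (θ)·(θ - 2)·(θ^2 - 2θ - 2)·(θ^2 - 2θ - 1).
Factor degrees with multiplicity: 1 + 1 + 2 + 2 = 6.

1, 1, 2, 2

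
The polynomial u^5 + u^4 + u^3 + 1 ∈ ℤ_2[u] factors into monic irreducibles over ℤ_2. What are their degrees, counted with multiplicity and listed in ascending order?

Write g(u) = u^5 + u^4 + u^3 + 1.
Roots in ℤ_2: g(0) = 1; g(1) = 0 → root.
Linear factors from roots: (u + 1).
Complete factorization: g(u) = (u + 1)^2·(u^3 + u^2 + 1).
Factor degrees with multiplicity: 1 + 1 + 3 = 5.

1, 1, 3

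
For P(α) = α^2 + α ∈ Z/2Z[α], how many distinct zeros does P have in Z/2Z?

2

Evaluate at each of the 2 elements of Z/2Z:
P(0) = 0 → root; P(1) = 0 → root.
Roots: {0, 1}.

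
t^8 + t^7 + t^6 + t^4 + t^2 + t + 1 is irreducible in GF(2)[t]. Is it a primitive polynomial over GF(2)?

Write f(t) = t^8 + t^7 + t^6 + t^4 + t^2 + t + 1.
|GF(2^8)^×| = 2^8 − 1 = 255. Prime factorization: 255 = 3·5·17.
f is primitive ⇔ t has order 255 in GF(2)[t]/(f), i.e. t^(255/q) ≠ 1 for each prime q | 255.
t^(85) mod f = 1
t^(51) mod f = 1
t^(15) mod f = t^7 + t^4 + t^3 + t^2 + t.
Since t^(85) = 1, the order of t divides 85 < 255; not primitive.

No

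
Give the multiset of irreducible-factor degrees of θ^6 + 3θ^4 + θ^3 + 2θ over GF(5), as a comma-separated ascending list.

1, 1, 2, 2

Write h(θ) = θ^6 + 3θ^4 + θ^3 + 2θ.
Roots in GF(5): h(0) = 0 → root; h(1) = 2; h(2) = 4; h(3) = 0 → root; h(4) = 1.
Linear factors from roots: (θ), (θ + 2).
Complete factorization: h(θ) = (θ)·(θ + 2)·(θ^2 + θ + 2)·(θ^2 + 2θ + 3).
Factor degrees with multiplicity: 1 + 1 + 2 + 2 = 6.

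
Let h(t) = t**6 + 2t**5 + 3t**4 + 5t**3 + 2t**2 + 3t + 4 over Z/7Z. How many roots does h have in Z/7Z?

4

Evaluate at each of the 7 elements of Z/7Z:
h(0) = 4; h(1) = 6; h(2) = 3; h(3) = 0 → root; h(4) = 0 → root; h(5) = 0 → root; h(6) = 0 → root.
Roots: {3, 4, 5, 6}.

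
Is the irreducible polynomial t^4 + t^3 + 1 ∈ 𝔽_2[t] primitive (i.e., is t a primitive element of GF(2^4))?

Yes

Write f(t) = t^4 + t^3 + 1.
|GF(2^4)^×| = 2^4 − 1 = 15. Prime factorization: 15 = 3·5.
f is primitive ⇔ t has order 15 in GF(2)[t]/(f), i.e. t^(15/q) ≠ 1 for each prime q | 15.
t^(5) mod f = t^3 + t + 1.
t^(3) mod f = t^3.
None equal 1, so t has full order 15; f is primitive.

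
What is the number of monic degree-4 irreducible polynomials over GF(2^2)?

60

By the necklace-counting formula, N_4(4) = (1/4) Σ_{d|4} μ(4/d)·4^d.
Divisors of 4: 1, 2, 4; μ(4/d) for each: 0, -1, 1.
Σ = − 4^2 + 4^4 = 240.
N = 240/4 = 60.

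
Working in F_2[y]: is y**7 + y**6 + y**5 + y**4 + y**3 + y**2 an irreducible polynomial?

No

Write h(y) = y**7 + y**6 + y**5 + y**4 + y**3 + y**2.
Check for roots in F_2: h(0) = 0 → root; h(1) = 0 → root.
h(0) = 0, so (y) divides h(y); h is reducible.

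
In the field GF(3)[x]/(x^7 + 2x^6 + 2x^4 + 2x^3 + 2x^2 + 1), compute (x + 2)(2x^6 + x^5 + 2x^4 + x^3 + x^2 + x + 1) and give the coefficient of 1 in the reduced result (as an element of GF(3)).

0

Multiply in GF(3)[x]: (x + 2)·(2x^6 + x^5 + 2x^4 + x^3 + x^2 + x + 1) = 2x^7 + 2x^6 + x^5 + 2x^4 + 2.
Reduce using x^7 ≡ x^6 + x^4 + x^3 + x^2 + 2 (mod x^7 + 2x^6 + 2x^4 + 2x^3 + 2x^2 + 1).
Reduced: x^6 + x^5 + x^4 + 2x^3 + 2x^2.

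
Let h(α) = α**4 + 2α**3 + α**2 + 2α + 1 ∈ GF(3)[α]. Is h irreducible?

Check for roots in GF(3): h(0) = 1; h(1) = 1; h(2) = 2.
No roots, so no linear factors.
Monic irreducibles of degree 2 over GF(3): α**2 + 1, α**2 + α + 2, α**2 + 2α + 2.
None of them divide h (all give nonzero remainder).
No irreducible factor of degree ≤ 2 exists, so h is irreducible over GF(3).

Yes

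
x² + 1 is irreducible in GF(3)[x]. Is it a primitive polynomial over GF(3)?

Write f(x) = x² + 1.
|GF(3^2)^×| = 3^2 − 1 = 8. Prime factorization: 8 = 2^3.
f is primitive ⇔ x has order 8 in GF(3)[x]/(f), i.e. x^(8/q) ≠ 1 for each prime q | 8.
x^(4) mod f = 1
Since x^(4) = 1, the order of x divides 4 < 8; not primitive.

No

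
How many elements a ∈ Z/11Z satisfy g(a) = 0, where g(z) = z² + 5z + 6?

Evaluate at each of the 11 elements of Z/11Z:
g(0) = 6; g(1) = 1; g(2) = 9; g(3) = 8; g(4) = 9; g(5) = 1; g(6) = 6; g(7) = 2; g(8) = 0 → root; g(9) = 0 → root; g(10) = 2.
Roots: {8, 9}.

2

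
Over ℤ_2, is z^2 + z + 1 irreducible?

Yes

Write g(z) = z^2 + z + 1.
Check for roots in ℤ_2: g(0) = 1; g(1) = 1.
No roots. A degree-2 polynomial over a field with no linear factor is irreducible.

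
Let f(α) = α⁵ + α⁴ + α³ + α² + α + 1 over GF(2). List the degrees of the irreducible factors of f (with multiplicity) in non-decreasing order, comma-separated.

1, 2, 2

Roots in GF(2): f(0) = 1; f(1) = 0 → root.
Linear factors from roots: (α + 1).
Complete factorization: f(α) = (α + 1)·(α² + α + 1)^2.
Factor degrees with multiplicity: 1 + 2 + 2 = 5.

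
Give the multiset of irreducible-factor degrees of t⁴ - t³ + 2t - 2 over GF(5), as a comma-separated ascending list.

Write f(t) = t⁴ - t³ + 2t - 2.
Roots in GF(5): f(0) = 3; f(1) = 0 → root; f(2) = 0 → root; f(3) = 3; f(4) = 3.
Linear factors from roots: (t - 1), (t - 2).
Complete factorization: f(t) = (t - 2)·(t - 1)·(t² + 2t - 1).
Factor degrees with multiplicity: 1 + 1 + 2 = 4.

1, 1, 2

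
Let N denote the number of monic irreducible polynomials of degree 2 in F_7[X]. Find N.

By the necklace-counting formula, N_7(2) = (1/2) Σ_{d|2} μ(2/d)·7^d.
Divisors of 2: 1, 2; μ(2/d) for each: -1, 1.
Σ = − 7^1 + 7^2 = 42.
N = 42/2 = 21.

21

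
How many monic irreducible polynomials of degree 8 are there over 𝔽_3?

810

The number of monic irreducibles of degree 8 over GF(3) is (1/8)·Σ_{d∣8} μ(8/d) 3^d.
Divisors of 8: 1, 2, 4, 8; μ(8/d) for each: 0, 0, -1, 1.
Σ = − 3^4 + 3^8 = 6480.
N = 6480/8 = 810.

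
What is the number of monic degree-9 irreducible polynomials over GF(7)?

The number of monic irreducibles of degree 9 over GF(7) is (1/9)·Σ_{d∣9} μ(9/d) 7^d.
Divisors of 9: 1, 3, 9; μ(9/d) for each: 0, -1, 1.
Σ = − 7^3 + 7^9 = 40353264.
N = 40353264/9 = 4483696.

4483696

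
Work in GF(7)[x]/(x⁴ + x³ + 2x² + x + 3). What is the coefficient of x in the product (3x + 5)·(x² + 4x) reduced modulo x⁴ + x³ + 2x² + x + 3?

6

Multiply in GF(7)[x]: (3x + 5)·(x² + 4x) = 3x³ + 3x² + 6x.
Reduced: 3x³ + 3x² + 6x.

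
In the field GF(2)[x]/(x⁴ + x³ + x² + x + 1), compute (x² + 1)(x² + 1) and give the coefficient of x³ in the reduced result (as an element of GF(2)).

1

Multiply in GF(2)[x]: (x² + 1)·(x² + 1) = x⁴ + 1.
Reduce using x⁴ ≡ x³ + x² + x + 1 (mod x⁴ + x³ + x² + x + 1).
Reduced: x³ + x² + x.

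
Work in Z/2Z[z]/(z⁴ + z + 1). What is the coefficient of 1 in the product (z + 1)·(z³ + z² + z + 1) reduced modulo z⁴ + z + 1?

Multiply in Z/2Z[z]: (z + 1)·(z³ + z² + z + 1) = z⁴ + 1.
Reduce using z⁴ ≡ z + 1 (mod z⁴ + z + 1).
Reduced: z.

0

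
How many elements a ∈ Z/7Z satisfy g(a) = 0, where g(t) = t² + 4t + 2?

2

Evaluate at each of the 7 elements of Z/7Z:
g(0) = 2; g(1) = 0 → root; g(2) = 0 → root; g(3) = 2; g(4) = 6; g(5) = 5; g(6) = 6.
Roots: {1, 2}.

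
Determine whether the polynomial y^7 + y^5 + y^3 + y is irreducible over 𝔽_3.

Write m(y) = y^7 + y^5 + y^3 + y.
Check for roots in 𝔽_3: m(0) = 0 → root; m(1) = 1; m(2) = 2.
m(0) = 0, so (y) divides m(y); m is reducible.

No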